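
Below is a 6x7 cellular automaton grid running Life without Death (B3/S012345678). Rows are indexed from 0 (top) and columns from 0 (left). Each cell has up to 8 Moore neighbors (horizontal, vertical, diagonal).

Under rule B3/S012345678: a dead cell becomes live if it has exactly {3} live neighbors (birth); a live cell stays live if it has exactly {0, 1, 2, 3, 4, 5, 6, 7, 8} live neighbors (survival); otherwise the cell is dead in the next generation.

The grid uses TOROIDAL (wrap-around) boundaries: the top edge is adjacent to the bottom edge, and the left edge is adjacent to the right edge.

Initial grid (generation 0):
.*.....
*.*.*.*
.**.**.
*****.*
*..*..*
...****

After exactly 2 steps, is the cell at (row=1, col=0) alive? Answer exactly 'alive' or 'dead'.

Simulating step by step:
Generation 0 (given above): 22 live cells
Generation 1: 24 live cells
.**....
*.*.*.*
.**.**.
*****.*
*..*..*
..*****
Generation 2: 24 live cells
.**....
*.*.*.*
.**.**.
*****.*
*..*..*
..*****

Cell (1,0) at generation 2: 1 -> alive

Answer: alive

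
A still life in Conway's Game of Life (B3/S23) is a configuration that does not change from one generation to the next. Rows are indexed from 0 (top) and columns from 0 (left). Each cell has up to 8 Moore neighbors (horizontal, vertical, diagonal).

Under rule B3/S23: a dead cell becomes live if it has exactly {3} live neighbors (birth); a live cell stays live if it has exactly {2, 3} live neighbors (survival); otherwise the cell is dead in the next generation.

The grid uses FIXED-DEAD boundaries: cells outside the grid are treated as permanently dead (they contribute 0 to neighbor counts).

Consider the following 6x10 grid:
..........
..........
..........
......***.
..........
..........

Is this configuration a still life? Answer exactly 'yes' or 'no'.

Compute generation 1 and compare to generation 0 (given above):
Generation 1:
..........
..........
.......*..
.......*..
.......*..
..........
Cell (2,7) differs: gen0=0 vs gen1=1 -> NOT a still life.

Answer: no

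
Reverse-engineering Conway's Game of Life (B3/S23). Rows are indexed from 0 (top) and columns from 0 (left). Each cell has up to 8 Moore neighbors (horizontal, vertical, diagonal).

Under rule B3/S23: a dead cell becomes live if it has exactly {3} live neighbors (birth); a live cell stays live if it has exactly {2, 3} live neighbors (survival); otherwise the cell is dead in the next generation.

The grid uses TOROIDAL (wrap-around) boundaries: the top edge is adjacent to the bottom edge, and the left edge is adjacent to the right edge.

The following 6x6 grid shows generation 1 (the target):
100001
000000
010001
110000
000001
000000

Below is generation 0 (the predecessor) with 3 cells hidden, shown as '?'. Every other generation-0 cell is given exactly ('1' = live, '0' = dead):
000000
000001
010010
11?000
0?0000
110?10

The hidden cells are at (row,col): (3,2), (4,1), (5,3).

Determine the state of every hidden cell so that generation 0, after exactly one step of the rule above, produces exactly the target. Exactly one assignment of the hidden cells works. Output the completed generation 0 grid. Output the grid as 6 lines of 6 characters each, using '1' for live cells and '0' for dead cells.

Hidden generation-0 cells (in order): (3,2), (4,1), (5,3).
A hidden cell only influences target cells in its own 3x3 neighborhood. Try each of the 2^3 = 8 assignments, step the completed generation 0 forward once under B3/S23, and compare with the target:
  (3,2)=0 (4,1)=0 (5,3)=0 -> step reproduces the target at every cell -> ACCEPT
  (3,2)=0 (4,1)=0 (5,3)=1 -> step gives (0,4)='1' but target has '0' -> reject
  (3,2)=0 (4,1)=1 (5,3)=0 -> step gives (3,2)='1' but target has '0' -> reject
  (3,2)=0 (4,1)=1 (5,3)=1 -> step gives (0,4)='1' but target has '0' -> reject
  (3,2)=1 (4,1)=0 (5,3)=0 -> step gives (2,2)='1' but target has '0' -> reject
  (3,2)=1 (4,1)=0 (5,3)=1 -> step gives (0,4)='1' but target has '0' -> reject
  (3,2)=1 (4,1)=1 (5,3)=0 -> step gives (2,2)='1' but target has '0' -> reject
  (3,2)=1 (4,1)=1 (5,3)=1 -> step gives (0,4)='1' but target has '0' -> reject
Unique solution: (3,2)=dead, (4,1)=dead, (5,3)=dead.
Check: live-neighbor counts of every cell in the completed generation 0:
321123
211121
422113
222112
442113
111102
Applying B3/S23 to generation 0 with these counts gives:
100001
000000
010001
110000
000001
000000
which matches the target exactly.

Answer: 000000
000001
010010
110000
000000
110010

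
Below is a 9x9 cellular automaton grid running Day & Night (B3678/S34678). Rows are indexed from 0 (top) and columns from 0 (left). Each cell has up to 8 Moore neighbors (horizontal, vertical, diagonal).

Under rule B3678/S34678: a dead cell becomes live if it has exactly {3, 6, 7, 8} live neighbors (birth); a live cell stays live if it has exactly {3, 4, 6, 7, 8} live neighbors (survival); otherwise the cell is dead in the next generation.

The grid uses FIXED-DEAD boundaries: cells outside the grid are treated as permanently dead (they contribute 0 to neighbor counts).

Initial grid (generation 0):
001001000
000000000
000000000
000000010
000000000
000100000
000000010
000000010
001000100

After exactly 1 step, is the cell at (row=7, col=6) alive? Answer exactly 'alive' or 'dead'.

Simulating step by step:
Generation 0 (given above): 8 live cells
Generation 1: 1 live cells
000000000
000000000
000000000
000000000
000000000
000000000
000000000
000000100
000000000

Cell (7,6) at generation 1: 1 -> alive

Answer: alive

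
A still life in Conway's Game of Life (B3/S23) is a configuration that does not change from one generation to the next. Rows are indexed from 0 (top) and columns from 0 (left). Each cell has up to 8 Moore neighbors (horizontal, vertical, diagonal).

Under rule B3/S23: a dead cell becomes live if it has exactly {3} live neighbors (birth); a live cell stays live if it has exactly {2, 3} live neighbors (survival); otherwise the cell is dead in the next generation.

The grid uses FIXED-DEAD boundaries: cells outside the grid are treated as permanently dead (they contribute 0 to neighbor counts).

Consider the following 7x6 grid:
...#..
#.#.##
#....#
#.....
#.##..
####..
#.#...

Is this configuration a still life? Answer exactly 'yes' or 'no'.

Answer: no

Derivation:
Compute generation 1 and compare to generation 0 (given above):
Generation 1:
...##.
.#.###
#...##
#.....
#..#..
#.....
#.##..
Cell (0,4) differs: gen0=0 vs gen1=1 -> NOT a still life.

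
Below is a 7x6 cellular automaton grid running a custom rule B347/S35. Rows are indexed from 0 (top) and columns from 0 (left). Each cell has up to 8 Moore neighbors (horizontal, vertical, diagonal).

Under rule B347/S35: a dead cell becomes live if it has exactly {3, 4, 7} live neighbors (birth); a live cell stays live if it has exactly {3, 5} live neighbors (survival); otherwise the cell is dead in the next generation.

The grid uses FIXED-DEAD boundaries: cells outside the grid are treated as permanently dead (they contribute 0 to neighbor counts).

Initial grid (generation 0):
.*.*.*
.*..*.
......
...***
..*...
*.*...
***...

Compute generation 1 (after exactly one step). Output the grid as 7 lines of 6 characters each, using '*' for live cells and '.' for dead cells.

Answer: ..*.*.
..*...
...***
......
.*.**.
..**..
......

Derivation:
Simulating step by step:
Generation 0 (given above): 14 live cells
Generation 1: 11 live cells
(generation 1 grid is the final answer)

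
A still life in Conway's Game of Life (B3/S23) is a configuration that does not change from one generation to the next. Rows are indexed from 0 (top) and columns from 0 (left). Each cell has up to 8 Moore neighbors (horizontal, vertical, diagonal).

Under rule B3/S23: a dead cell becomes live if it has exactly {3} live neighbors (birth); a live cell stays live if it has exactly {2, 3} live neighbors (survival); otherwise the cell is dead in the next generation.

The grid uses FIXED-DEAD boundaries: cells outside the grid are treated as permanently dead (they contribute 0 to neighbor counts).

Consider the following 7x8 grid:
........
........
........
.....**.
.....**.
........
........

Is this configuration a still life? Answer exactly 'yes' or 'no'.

Answer: yes

Derivation:
Compute generation 1 and compare to generation 0 (given above):
Generation 1:
........
........
........
.....**.
.....**.
........
........
The grids are IDENTICAL -> still life.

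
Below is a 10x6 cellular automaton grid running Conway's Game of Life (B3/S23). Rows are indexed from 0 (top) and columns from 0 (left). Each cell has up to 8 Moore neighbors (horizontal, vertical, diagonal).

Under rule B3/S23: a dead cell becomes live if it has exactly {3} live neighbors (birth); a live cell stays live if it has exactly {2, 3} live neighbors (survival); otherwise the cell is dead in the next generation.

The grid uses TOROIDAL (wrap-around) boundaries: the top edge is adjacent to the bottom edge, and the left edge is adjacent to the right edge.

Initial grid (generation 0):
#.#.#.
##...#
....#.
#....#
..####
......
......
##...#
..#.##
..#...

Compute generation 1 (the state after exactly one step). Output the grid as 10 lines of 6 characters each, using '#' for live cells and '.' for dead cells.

Answer: #.##..
##.##.
.#..#.
#.....
#..###
...##.
#.....
##..##
..####
..#.#.

Derivation:
Simulating step by step:
Generation 0 (given above): 20 live cells
Generation 1: 27 live cells
(generation 1 grid is the final answer)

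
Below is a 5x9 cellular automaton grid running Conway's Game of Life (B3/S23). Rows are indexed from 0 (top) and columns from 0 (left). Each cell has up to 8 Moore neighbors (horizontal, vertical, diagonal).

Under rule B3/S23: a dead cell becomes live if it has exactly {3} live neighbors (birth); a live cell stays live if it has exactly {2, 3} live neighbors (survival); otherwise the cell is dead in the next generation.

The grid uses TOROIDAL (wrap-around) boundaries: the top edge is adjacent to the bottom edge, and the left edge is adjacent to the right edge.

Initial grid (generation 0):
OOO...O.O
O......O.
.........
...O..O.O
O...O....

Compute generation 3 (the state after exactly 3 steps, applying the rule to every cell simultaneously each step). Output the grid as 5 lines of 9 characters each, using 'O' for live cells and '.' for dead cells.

Simulating step by step:
Generation 0 (given above): 12 live cells
Generation 1: 8 live cells
.......O.
O......O.
.......OO
.........
..OO.O...
Generation 2: 6 live cells
......O.O
......OO.
.......OO
.........
.........
Generation 3: 5 live cells
(generation 3 grid is the final answer)

Answer: ......O..
......O..
......OOO
.........
.........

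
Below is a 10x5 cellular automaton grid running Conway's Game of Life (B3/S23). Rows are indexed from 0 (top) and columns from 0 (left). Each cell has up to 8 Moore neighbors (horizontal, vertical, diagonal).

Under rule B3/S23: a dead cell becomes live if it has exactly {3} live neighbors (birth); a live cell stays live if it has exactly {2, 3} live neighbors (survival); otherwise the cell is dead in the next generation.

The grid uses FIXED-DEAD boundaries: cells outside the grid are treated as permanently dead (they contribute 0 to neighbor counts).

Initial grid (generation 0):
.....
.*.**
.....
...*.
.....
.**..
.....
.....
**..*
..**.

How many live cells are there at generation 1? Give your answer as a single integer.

Answer: 10

Derivation:
Simulating step by step:
Generation 0 (given above): 11 live cells
Generation 1: 10 live cells
.....
.....
..***
.....
..*..
.....
.....
.....
.***.
.***.
Population at generation 1: 10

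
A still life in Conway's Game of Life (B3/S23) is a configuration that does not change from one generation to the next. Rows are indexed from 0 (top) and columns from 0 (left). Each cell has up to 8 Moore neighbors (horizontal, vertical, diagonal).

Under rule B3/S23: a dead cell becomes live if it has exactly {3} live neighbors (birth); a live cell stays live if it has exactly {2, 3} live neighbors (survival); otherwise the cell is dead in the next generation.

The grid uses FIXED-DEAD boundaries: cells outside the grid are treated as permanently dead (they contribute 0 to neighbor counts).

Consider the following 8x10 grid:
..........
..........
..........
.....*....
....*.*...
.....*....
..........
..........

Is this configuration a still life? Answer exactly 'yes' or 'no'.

Answer: yes

Derivation:
Compute generation 1 and compare to generation 0 (given above):
Generation 1:
..........
..........
..........
.....*....
....*.*...
.....*....
..........
..........
The grids are IDENTICAL -> still life.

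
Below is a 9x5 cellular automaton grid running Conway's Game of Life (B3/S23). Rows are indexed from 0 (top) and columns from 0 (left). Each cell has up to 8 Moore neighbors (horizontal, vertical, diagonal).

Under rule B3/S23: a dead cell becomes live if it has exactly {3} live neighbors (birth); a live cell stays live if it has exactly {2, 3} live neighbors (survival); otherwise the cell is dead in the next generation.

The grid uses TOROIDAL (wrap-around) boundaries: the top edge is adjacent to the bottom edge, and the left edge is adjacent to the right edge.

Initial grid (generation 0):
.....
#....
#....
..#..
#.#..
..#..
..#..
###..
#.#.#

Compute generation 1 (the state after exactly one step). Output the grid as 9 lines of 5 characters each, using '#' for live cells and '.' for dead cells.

Answer: ##..#
.....
.#...
.....
..##.
..##.
..##.
#.#.#
#.###

Derivation:
Simulating step by step:
Generation 0 (given above): 13 live cells
Generation 1: 17 live cells
(generation 1 grid is the final answer)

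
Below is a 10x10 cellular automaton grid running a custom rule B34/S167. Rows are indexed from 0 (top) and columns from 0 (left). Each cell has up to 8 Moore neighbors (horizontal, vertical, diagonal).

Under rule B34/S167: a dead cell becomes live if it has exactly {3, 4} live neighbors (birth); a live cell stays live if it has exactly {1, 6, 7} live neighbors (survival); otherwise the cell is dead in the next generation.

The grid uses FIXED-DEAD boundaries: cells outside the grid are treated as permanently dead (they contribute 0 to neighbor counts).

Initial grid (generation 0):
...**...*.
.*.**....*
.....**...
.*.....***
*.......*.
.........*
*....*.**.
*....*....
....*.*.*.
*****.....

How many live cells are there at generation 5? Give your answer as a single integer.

Simulating step by step:
Generation 0 (given above): 30 live cells
Generation 1: 34 live cells
..*.....*.
..*..*...*
..*.*..***
.*....*...
*......*.*
.......**.
*....***..
*...*.***.
****.**...
*....*....
Generation 2: 28 live cells
..*.....*.
.*.*.*.*..
.*.****...
.......*.*
*.....*.**
..........
*......*..
..**..*...
....*..*..
.**.*.*...
Generation 3: 27 live cells
........*.
......*...
.**....**.
....***.*.
......**..
.......**.
.......*..
..*....*..
.**..**...
.******...
Generation 4: 17 live cells
..........
......***.
.**..**...
....*.....
.....*..*.
......*...
......*.*.
.*....*...
....*..*..
..........
Generation 5: 15 live cells
.......*..
.....*..*.
.**....*..
.....**...
..........
.....*.*..
.....*.*..
.....*.*..
.......*..
..........
Population at generation 5: 15

Answer: 15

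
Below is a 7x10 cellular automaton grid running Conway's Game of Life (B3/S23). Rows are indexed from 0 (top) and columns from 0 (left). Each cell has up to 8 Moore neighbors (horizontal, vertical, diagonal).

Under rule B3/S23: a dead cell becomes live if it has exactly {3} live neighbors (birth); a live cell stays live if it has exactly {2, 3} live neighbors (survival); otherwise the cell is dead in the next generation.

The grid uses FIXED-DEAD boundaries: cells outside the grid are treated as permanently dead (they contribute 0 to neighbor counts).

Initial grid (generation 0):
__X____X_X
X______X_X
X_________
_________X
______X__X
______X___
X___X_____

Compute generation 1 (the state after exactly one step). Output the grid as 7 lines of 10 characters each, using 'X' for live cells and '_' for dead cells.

Simulating step by step:
Generation 0 (given above): 13 live cells
Generation 1: 3 live cells
(generation 1 grid is the final answer)

Answer: __________
_X________
________X_
__________
__________
_____X____
__________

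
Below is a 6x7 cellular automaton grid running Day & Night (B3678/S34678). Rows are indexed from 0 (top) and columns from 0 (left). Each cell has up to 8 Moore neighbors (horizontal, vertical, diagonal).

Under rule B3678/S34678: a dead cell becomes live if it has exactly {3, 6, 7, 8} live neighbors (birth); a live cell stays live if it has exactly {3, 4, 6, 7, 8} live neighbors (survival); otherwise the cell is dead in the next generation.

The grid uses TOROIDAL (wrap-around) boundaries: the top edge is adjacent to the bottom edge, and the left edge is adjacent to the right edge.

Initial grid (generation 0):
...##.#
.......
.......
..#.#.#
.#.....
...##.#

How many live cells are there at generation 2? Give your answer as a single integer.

Answer: 7

Derivation:
Simulating step by step:
Generation 0 (given above): 10 live cells
Generation 1: 9 live cells
...##..
.......
.......
.......
#.#.#..
#.###..
Generation 2: 7 live cells
..###..
.......
.......
.......
.......
..####.
Population at generation 2: 7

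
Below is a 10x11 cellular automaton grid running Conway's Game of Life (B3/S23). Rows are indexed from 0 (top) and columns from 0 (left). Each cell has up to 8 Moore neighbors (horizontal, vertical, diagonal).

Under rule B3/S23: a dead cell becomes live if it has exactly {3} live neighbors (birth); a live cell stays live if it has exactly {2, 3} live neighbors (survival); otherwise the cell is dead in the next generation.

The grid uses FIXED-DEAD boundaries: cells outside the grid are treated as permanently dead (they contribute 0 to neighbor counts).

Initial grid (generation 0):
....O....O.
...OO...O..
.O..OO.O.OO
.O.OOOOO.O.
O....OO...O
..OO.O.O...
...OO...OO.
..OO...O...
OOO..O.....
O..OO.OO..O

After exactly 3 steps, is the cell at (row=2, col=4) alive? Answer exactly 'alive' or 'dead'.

Simulating step by step:
Generation 0 (given above): 43 live cells
Generation 1: 35 live cells
...OO......
...O....O.O
.......O.OO
OOOO...O.O.
.O......O..
..OO.O.OOO.
......OOO..
........O..
O....O.O...
O.OOOOO....
Generation 2: 32 live cells
...OO......
...OO...O.O
.O.O...O..O
OOO....O.OO
O...O.O....
..O......O.
......O....
........O..
.O.O.O.O...
.O.OOOO....
Generation 3: 32 live cells
...OO......
.........O.
OO.OO..O..O
O.OO..OOOOO
O.OO....OOO
.....O.....
...........
......OO...
...O.O.O...
...O.OO....

Cell (2,4) at generation 3: 1 -> alive

Answer: alive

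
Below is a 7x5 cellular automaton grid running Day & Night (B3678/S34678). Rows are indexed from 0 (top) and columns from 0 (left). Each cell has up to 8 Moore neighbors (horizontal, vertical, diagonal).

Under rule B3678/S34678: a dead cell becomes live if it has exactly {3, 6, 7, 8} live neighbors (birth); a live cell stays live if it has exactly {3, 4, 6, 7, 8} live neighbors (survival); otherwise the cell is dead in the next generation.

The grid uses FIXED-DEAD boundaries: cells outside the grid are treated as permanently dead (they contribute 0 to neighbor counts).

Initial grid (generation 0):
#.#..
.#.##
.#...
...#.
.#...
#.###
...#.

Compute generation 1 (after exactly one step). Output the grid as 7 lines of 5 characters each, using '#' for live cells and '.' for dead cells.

Simulating step by step:
Generation 0 (given above): 13 live cells
Generation 1: 14 live cells
(generation 1 grid is the final answer)

Answer: .#.#.
##...
...##
..#..
....#
.###.
..###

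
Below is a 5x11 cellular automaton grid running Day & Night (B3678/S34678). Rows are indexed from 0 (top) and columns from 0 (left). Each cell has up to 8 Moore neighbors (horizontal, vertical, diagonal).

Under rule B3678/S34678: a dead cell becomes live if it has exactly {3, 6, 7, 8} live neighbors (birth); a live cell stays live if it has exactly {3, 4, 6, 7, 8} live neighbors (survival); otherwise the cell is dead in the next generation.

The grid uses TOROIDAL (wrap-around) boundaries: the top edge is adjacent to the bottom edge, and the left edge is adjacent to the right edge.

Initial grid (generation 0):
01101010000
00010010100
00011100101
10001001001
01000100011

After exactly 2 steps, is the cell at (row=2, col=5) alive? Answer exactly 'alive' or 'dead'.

Answer: alive

Derivation:
Simulating step by step:
Generation 0 (given above): 20 live cells
Generation 1: 25 live cells
10110001010
00010000010
10011110000
10011010101
01111110001
Generation 2: 26 live cells
00000110100
01010110100
00110101010
10011110011
01010110101

Cell (2,5) at generation 2: 1 -> alive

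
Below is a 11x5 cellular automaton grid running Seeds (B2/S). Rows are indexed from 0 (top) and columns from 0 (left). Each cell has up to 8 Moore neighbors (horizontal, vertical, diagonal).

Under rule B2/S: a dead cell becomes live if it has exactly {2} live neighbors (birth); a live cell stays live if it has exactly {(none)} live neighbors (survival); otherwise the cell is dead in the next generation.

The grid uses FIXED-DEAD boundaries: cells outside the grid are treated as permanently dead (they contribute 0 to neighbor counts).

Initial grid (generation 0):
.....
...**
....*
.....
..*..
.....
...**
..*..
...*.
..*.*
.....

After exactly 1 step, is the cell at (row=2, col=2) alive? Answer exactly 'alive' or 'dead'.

Answer: dead

Derivation:
Simulating step by step:
Generation 0 (given above): 10 live cells
Generation 1: 9 live cells
...**
.....
.....
...*.
.....
..*.*
..*..
.....
.*..*
.....
...*.

Cell (2,2) at generation 1: 0 -> dead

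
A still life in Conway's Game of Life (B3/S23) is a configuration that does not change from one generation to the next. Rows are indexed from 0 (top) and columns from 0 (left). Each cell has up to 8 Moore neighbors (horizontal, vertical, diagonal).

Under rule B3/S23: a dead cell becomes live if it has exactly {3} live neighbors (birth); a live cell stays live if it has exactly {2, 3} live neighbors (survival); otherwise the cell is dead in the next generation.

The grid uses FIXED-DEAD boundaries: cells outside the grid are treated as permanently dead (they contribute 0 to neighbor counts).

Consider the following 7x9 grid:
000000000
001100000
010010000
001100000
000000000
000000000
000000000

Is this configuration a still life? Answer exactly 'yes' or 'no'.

Answer: yes

Derivation:
Compute generation 1 and compare to generation 0 (given above):
Generation 1:
000000000
001100000
010010000
001100000
000000000
000000000
000000000
The grids are IDENTICAL -> still life.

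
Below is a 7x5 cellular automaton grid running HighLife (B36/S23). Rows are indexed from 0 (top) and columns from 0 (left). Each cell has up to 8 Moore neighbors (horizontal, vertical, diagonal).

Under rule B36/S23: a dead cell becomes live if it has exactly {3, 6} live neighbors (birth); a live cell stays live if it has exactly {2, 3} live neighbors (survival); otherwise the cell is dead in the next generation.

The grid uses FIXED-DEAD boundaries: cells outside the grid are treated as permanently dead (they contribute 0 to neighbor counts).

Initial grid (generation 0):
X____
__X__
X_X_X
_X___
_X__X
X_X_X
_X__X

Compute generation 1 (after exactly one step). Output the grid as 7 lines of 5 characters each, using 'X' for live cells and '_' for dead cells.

Answer: _____
___X_
__XX_
XXXX_
XXXX_
X_X_X
_X_X_

Derivation:
Simulating step by step:
Generation 0 (given above): 13 live cells
Generation 1: 16 live cells
(generation 1 grid is the final answer)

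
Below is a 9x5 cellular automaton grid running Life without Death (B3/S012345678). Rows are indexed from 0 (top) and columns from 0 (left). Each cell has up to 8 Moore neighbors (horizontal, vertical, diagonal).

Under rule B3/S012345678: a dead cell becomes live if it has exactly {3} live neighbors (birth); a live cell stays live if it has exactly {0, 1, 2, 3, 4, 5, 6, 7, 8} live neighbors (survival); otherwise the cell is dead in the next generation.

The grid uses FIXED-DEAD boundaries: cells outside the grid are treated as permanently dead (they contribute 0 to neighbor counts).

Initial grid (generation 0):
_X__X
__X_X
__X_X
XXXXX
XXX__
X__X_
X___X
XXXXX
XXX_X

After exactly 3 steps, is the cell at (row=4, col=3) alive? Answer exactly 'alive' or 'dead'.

Answer: dead

Derivation:
Simulating step by step:
Generation 0 (given above): 27 live cells
Generation 1: 31 live cells
_X_XX
_XX_X
__X_X
XXXXX
XXX_X
X_XX_
X___X
XXXXX
XXX_X
Generation 2: 33 live cells
_X_XX
_XX_X
X_X_X
XXXXX
XXX_X
X_XXX
X___X
XXXXX
XXX_X
Generation 3: 34 live cells
_X_XX
XXX_X
X_X_X
XXXXX
XXX_X
X_XXX
X___X
XXXXX
XXX_X

Cell (4,3) at generation 3: 0 -> dead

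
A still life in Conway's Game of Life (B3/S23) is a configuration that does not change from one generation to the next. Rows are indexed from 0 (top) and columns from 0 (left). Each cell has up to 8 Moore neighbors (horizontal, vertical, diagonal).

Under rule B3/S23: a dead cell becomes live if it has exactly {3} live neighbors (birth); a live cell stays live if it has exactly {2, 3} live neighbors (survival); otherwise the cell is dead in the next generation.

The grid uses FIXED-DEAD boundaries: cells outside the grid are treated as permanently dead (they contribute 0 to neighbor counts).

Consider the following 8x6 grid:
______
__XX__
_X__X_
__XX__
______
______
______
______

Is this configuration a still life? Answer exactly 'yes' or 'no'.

Compute generation 1 and compare to generation 0 (given above):
Generation 1:
______
__XX__
_X__X_
__XX__
______
______
______
______
The grids are IDENTICAL -> still life.

Answer: yes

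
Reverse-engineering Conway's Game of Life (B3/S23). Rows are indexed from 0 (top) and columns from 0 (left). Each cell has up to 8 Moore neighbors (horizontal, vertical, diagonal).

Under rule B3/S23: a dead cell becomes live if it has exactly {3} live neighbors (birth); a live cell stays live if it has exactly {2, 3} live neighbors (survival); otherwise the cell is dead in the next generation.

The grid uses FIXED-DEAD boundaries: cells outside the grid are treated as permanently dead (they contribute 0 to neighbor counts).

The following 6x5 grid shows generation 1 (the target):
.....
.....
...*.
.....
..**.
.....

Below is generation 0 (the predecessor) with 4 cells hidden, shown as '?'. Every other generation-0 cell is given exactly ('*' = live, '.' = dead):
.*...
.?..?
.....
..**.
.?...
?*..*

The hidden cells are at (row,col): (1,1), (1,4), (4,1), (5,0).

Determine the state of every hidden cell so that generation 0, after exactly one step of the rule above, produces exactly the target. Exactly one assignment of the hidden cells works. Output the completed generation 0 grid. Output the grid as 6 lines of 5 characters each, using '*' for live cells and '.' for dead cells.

Answer: .*...
....*
.....
..**.
.....
.*..*

Derivation:
Hidden generation-0 cells (in order): (1,1), (1,4), (4,1), (5,0).
A hidden cell only influences target cells in its own 3x3 neighborhood. Try each of the 2^4 = 16 assignments, step the completed generation 0 forward once under B3/S23, and compare with the target:
  (1,1)=. (1,4)=. (4,1)=. (5,0)=. -> step gives (2,3)='.' but target has '*' -> reject
  (1,1)=. (1,4)=. (4,1)=. (5,0)=* -> step gives (2,3)='.' but target has '*' -> reject
  (1,1)=. (1,4)=. (4,1)=* (5,0)=. -> step gives (2,3)='.' but target has '*' -> reject
  (1,1)=. (1,4)=. (4,1)=* (5,0)=* -> step gives (2,3)='.' but target has '*' -> reject
  (1,1)=. (1,4)=* (4,1)=. (5,0)=. -> step reproduces the target at every cell -> ACCEPT
  (1,1)=. (1,4)=* (4,1)=. (5,0)=* -> step gives (4,1)='*' but target has '.' -> reject
  (1,1)=. (1,4)=* (4,1)=* (5,0)=. -> step gives (3,2)='*' but target has '.' -> reject
  (1,1)=. (1,4)=* (4,1)=* (5,0)=* -> step gives (3,2)='*' but target has '.' -> reject
  (1,1)=* (1,4)=. (4,1)=. (5,0)=. -> step gives (2,2)='*' but target has '.' -> reject
  (1,1)=* (1,4)=. (4,1)=. (5,0)=* -> step gives (2,2)='*' but target has '.' -> reject
  (1,1)=* (1,4)=. (4,1)=* (5,0)=. -> step gives (2,2)='*' but target has '.' -> reject
  (1,1)=* (1,4)=. (4,1)=* (5,0)=* -> step gives (2,2)='*' but target has '.' -> reject
  (1,1)=* (1,4)=* (4,1)=. (5,0)=. -> step gives (2,2)='*' but target has '.' -> reject
  (1,1)=* (1,4)=* (4,1)=. (5,0)=* -> step gives (2,2)='*' but target has '.' -> reject
  (1,1)=* (1,4)=* (4,1)=* (5,0)=. -> step gives (2,2)='*' but target has '.' -> reject
  (1,1)=* (1,4)=* (4,1)=* (5,0)=* -> step gives (2,2)='*' but target has '.' -> reject
Unique solution: (1,1)=dead, (1,4)=live, (4,1)=dead, (5,0)=dead.
Check: live-neighbor counts of every cell in the completed generation 0:
10111
11110
01232
01111
12332
10110
Applying B3/S23 to generation 0 with these counts gives:
.....
.....
...*.
.....
..**.
.....
which matches the target exactly.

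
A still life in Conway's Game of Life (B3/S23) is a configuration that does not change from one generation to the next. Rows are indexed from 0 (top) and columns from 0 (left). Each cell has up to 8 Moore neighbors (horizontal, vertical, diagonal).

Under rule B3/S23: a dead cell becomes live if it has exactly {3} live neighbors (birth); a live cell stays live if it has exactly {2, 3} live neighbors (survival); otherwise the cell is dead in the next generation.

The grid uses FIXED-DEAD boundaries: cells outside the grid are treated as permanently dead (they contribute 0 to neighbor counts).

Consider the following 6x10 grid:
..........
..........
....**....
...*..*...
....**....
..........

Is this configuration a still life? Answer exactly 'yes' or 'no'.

Compute generation 1 and compare to generation 0 (given above):
Generation 1:
..........
..........
....**....
...*..*...
....**....
..........
The grids are IDENTICAL -> still life.

Answer: yes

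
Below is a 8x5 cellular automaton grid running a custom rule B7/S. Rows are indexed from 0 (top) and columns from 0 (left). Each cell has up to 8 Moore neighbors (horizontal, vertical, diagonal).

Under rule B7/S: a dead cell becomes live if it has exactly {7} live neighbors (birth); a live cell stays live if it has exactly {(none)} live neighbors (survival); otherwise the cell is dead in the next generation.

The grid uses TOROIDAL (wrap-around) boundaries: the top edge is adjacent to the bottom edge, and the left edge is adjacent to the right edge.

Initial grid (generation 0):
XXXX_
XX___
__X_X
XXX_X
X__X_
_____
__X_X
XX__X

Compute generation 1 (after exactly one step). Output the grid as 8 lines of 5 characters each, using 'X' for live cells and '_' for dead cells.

Answer: _____
_____
_____
_____
_____
_____
_____
_____

Derivation:
Simulating step by step:
Generation 0 (given above): 19 live cells
Generation 1: 0 live cells
(generation 1 grid is the final answer)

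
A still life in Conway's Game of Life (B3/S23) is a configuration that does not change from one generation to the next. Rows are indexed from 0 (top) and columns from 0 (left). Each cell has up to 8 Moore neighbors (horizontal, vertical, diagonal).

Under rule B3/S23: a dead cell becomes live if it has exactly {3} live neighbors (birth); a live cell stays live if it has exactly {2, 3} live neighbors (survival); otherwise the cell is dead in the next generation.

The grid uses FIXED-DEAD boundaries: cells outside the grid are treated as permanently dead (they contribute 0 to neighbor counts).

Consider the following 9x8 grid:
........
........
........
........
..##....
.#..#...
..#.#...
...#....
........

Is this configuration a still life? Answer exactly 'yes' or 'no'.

Compute generation 1 and compare to generation 0 (given above):
Generation 1:
........
........
........
........
..##....
.#..#...
..#.#...
...#....
........
The grids are IDENTICAL -> still life.

Answer: yes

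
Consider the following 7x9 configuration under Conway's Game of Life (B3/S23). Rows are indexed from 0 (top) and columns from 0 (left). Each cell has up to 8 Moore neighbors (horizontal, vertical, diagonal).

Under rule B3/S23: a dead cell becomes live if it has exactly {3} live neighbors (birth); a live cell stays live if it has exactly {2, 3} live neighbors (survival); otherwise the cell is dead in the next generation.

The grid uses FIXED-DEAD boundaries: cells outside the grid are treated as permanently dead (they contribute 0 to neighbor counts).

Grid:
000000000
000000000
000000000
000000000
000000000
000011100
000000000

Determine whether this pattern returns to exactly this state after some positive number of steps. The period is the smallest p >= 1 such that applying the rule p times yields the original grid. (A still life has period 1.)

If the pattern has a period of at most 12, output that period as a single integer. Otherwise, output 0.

Simulating and comparing each generation to the original:
Gen 0 (original, given above): 3 live cells
Gen 1: 3 live cells, differs from original
Gen 2: 3 live cells, MATCHES original -> period = 2

Answer: 2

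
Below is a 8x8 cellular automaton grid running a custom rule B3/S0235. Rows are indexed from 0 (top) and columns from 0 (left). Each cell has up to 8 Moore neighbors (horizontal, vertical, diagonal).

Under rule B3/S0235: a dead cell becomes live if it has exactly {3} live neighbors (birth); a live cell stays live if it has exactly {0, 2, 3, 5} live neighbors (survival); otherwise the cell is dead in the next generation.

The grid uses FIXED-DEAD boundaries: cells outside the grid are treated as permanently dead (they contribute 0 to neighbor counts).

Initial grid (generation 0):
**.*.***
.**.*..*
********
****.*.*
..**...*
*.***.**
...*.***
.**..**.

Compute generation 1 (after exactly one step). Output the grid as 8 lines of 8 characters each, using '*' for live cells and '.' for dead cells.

Answer: **.*****
....*...
....*.**
*....*.*
*....*.*
**.*..*.
.....*..
..*.**.*

Derivation:
Simulating step by step:
Generation 0 (given above): 41 live cells
Generation 1: 26 live cells
(generation 1 grid is the final answer)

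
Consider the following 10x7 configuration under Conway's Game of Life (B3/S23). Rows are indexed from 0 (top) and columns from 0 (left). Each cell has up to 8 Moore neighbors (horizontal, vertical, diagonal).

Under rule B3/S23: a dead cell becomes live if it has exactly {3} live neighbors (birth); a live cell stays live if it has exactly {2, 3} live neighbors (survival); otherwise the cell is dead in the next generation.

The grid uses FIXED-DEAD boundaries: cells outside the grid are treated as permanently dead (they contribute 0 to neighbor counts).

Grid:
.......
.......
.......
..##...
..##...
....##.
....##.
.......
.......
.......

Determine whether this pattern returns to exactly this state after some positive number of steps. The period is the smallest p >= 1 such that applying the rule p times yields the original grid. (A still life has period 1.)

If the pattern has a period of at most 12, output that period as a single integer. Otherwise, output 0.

Answer: 2

Derivation:
Simulating and comparing each generation to the original:
Gen 0 (original, given above): 8 live cells
Gen 1: 6 live cells, differs from original
Gen 2: 8 live cells, MATCHES original -> period = 2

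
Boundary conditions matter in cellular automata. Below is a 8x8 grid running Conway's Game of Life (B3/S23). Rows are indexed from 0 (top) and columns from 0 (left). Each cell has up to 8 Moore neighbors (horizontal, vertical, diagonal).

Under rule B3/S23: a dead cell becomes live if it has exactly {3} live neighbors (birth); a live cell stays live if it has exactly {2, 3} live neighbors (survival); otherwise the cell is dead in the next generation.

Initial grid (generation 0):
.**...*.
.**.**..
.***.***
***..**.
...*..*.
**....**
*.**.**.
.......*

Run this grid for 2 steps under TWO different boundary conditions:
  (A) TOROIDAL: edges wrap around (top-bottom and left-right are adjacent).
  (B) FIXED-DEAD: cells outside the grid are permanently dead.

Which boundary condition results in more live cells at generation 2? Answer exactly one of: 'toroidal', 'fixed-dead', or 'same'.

Under TOROIDAL boundary, generation 2:
.***.*..
.*****.*
*......*
........
**......
.****...
..*..***
*..*.*.*
Population = 26

Under FIXED-DEAD boundary, generation 2:
.****...
.****.*.
........
........
**......
*****...
*.*****.
........
Population = 22

Comparison: toroidal=26, fixed-dead=22 -> toroidal

Answer: toroidal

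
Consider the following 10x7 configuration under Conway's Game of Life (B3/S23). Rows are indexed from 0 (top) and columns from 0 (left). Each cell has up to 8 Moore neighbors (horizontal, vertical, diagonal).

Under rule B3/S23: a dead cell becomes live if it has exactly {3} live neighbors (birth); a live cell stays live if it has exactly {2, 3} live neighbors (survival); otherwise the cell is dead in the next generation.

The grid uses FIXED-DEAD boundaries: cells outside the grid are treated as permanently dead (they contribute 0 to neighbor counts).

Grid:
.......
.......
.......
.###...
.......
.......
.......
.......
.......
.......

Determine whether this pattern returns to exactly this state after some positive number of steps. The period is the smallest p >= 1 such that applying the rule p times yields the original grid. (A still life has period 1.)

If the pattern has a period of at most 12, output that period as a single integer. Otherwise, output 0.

Simulating and comparing each generation to the original:
Gen 0 (original, given above): 3 live cells
Gen 1: 3 live cells, differs from original
Gen 2: 3 live cells, MATCHES original -> period = 2

Answer: 2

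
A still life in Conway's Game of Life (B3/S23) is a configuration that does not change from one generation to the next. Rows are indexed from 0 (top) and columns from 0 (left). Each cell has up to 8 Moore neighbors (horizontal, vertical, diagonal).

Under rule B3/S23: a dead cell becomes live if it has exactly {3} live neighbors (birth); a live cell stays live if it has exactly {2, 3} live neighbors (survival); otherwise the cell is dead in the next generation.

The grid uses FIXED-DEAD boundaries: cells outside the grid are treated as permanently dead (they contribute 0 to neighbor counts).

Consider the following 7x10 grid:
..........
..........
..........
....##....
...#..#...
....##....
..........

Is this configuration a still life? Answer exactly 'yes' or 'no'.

Answer: yes

Derivation:
Compute generation 1 and compare to generation 0 (given above):
Generation 1:
..........
..........
..........
....##....
...#..#...
....##....
..........
The grids are IDENTICAL -> still life.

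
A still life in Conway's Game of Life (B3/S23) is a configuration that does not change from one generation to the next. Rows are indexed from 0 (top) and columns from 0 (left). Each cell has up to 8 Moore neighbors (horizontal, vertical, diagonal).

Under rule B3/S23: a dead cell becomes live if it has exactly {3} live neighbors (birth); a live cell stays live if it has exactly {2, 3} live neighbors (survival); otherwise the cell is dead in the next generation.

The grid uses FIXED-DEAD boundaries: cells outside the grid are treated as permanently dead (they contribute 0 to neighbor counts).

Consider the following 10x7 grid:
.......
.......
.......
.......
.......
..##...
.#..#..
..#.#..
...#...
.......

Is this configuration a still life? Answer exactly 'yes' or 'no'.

Answer: yes

Derivation:
Compute generation 1 and compare to generation 0 (given above):
Generation 1:
.......
.......
.......
.......
.......
..##...
.#..#..
..#.#..
...#...
.......
The grids are IDENTICAL -> still life.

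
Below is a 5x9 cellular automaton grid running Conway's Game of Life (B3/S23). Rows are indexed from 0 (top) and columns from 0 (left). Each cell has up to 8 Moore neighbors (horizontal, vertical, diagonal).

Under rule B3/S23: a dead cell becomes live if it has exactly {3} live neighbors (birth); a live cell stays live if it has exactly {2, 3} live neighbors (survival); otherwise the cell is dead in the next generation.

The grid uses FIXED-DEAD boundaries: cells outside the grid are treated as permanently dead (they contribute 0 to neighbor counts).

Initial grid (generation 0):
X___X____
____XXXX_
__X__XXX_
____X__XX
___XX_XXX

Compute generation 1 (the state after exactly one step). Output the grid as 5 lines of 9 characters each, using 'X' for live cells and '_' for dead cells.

Answer: ____X_X__
___XX__X_
___X_____
____X____
___XXXX_X

Derivation:
Simulating step by step:
Generation 0 (given above): 18 live cells
Generation 1: 12 live cells
(generation 1 grid is the final answer)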